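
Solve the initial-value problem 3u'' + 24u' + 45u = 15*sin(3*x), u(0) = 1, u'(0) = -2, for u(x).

u = -49*exp(-5*x)/68 - 10*cos(3*x)/51 + 5*sin(3*x)/102 + 23*exp(-3*x)/12

Divide through by 3: u'' + 8u' + 15u = 5*sin(3*x).
Characteristic equation r² + 8r + 15 = 0 factors as (r + 5)(r + 3) = 0, so r = -5, -3.
Hence u_h = C1*exp(-5*x) + C2*exp(-3*x).
Try u_p = A*cos(3*x) + B*sin(3*x). Substituting and equating the coefficients of cos(3x) and sin(3x) gives A = -10/51, B = 5/102, so u_p = -10*cos(3*x)/51 + 5*sin(3*x)/102.
General solution: u = -10*cos(3*x)/51 + 5*sin(3*x)/102 + C1*exp(-5*x) + C2*exp(-3*x).
Apply the initial conditions: u(0) = -10/51 + C1 + C2 = 1 and u'(0) = 5/34 - 5*C1 - 3*C2 = -2. Solving gives C1 = -49/68, C2 = 23/12.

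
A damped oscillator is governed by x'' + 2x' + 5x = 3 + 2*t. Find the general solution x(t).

Characteristic equation r² + 2r + 5 = 0 has discriminant (2)² - 4·(5) = -16 < 0, so r = -1 ± 2i.
Hence x_h = C1*cos(2*t)*exp(-t) + C2*exp(-t)*sin(2*t).
For the particular solution try x_p = A0 + A1*t. Substituting and matching coefficients of each power of t gives A0 = 11/25, A1 = 2/5, so x_p = 11/25 + 2*t/5.

x = 11/25 + 2*t/5 + C1*cos(2*t)*exp(-t) + C2*exp(-t)*sin(2*t)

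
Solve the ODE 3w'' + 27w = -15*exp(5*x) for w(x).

Divide through by 3: w'' + 9w = -5*exp(5*x).
Characteristic equation r² + 9 = 0 has discriminant (0)² - 4·(9) = -36 < 0, so r = ± 3i.
Hence w_h = C1*cos(3*x) + C2*sin(3*x).
Try w_p = A*exp(5*x). Substituting into the equation and dividing by exp(5*x) gives A = -5/34, so w_p = -5*exp(5*x)/34.

w = -5*exp(5*x)/34 + C1*cos(3*x) + C2*sin(3*x)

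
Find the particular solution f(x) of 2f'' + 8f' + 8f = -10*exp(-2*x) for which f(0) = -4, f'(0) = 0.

Divide through by 2: f'' + 4f' + 4f = -5*exp(-2*x).
Characteristic equation r² + 4r + 4 = 0 has discriminant (4)² - 4·(4) = 0, so r = -2 is a repeated root.
Hence f_h = (C1 + C2*x)*exp(-2*x).
Since exp(-2*x) solves the homogeneous equation (r = -2 is a root of multiplicity 2), multiply the trial by x^2. Try f_p = A*x^2*exp(-2*x). Substituting into the equation and dividing by exp(-2*x) gives A = -5/2, so f_p = -5*x^2*exp(-2*x)/2.
General solution: f = C1*exp(-2*x) - 5*x^2*exp(-2*x)/2 + C2*x*exp(-2*x).
Apply the initial conditions: f(0) = C1 = -4 and f'(0) = C2 - 2*C1 = 0. Solving gives C1 = -4, C2 = -8.

f = -4*exp(-2*x) - 8*x*exp(-2*x) - 5*x**2*exp(-2*x)/2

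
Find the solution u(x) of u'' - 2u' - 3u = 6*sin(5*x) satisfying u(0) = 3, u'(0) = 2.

Characteristic equation r² - 2r - 3 = 0 factors as (r + 1)(r - 3) = 0, so r = -1, 3.
Hence u_h = C1*exp(-x) + C2*exp(3*x).
Try u_p = A*cos(5*x) + B*sin(5*x). Substituting and equating the coefficients of cos(5x) and sin(5x) gives A = 15/221, B = -42/221, so u_p = -42*sin(5*x)/221 + 15*cos(5*x)/221.
General solution: u = -42*sin(5*x)/221 + 15*cos(5*x)/221 + C1*exp(-x) + C2*exp(3*x).
Apply the initial conditions: u(0) = 15/221 + C1 + C2 = 3 and u'(0) = -210/221 - C1 + 3*C2 = 2. Solving gives C1 = 19/13, C2 = 25/17.

u = -42*sin(5*x)/221 + 15*cos(5*x)/221 + 19*exp(-x)/13 + 25*exp(3*x)/17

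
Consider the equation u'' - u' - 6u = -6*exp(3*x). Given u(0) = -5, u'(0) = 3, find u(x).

u = -96*exp(-2*x)/25 - 29*exp(3*x)/25 - 6*x*exp(3*x)/5

Characteristic equation r² - r - 6 = 0 factors as (r + 2)(r - 3) = 0, so r = -2, 3.
Hence u_h = C1*exp(-2*x) + C2*exp(3*x).
Since exp(3*x) solves the homogeneous equation (r = 3 is a root of multiplicity 1), multiply the trial by x. Try u_p = A*x*exp(3*x). Substituting into the equation and dividing by exp(3*x) gives A = -6/5, so u_p = -6*x*exp(3*x)/5.
General solution: u = C1*exp(-2*x) + C2*exp(3*x) - 6*x*exp(3*x)/5.
Apply the initial conditions: u(0) = C1 + C2 = -5 and u'(0) = -6/5 - 2*C1 + 3*C2 = 3. Solving gives C1 = -96/25, C2 = -29/25.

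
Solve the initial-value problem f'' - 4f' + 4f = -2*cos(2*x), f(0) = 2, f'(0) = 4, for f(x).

f = 2*exp(2*x) + sin(2*x)/4 - x*exp(2*x)/2

Characteristic equation r² - 4r + 4 = 0 has discriminant (-4)² - 4·(4) = 0, so r = 2 is a repeated root.
Hence f_h = (C1 + C2*x)*exp(2*x).
Try f_p = A*cos(2*x) + B*sin(2*x). Substituting and equating the coefficients of cos(2x) and sin(2x) gives A = 0, B = 1/4, so f_p = sin(2*x)/4.
General solution: f = sin(2*x)/4 + C1*exp(2*x) + C2*x*exp(2*x).
Apply the initial conditions: f(0) = C1 = 2 and f'(0) = 1/2 + C2 + 2*C1 = 4. Solving gives C1 = 2, C2 = -1/2.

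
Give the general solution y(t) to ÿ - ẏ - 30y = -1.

Characteristic equation r² - r - 30 = 0 factors as (r - 6)(r + 5) = 0, so r = 6, -5.
Hence y_h = C1*exp(6*t) + C2*exp(-5*t).
For the particular solution try y_p = A0. Substituting and matching coefficients of each power of t gives A0 = 1/30, so y_p = 1/30.

y = 1/30 + C1*exp(6*t) + C2*exp(-5*t)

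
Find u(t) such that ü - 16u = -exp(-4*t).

Characteristic equation r² - 16 = 0 factors as (r - 4)(r + 4) = 0, so r = 4, -4.
Hence u_h = C1*exp(4*t) + C2*exp(-4*t).
Since exp(-4*t) solves the homogeneous equation (r = -4 is a root of multiplicity 1), multiply the trial by t. Try u_p = A*t*exp(-4*t). Substituting into the equation and dividing by exp(-4*t) gives A = 1/8, so u_p = t*exp(-4*t)/8.

u = C1*exp(4*t) + C2*exp(-4*t) + t*exp(-4*t)/8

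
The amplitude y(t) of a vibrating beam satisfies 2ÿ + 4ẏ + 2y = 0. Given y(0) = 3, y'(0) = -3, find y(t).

y = 3*exp(-t)

Divide through by 2: y'' + 2y' + y = 0.
Characteristic equation r² + 2r + 1 = 0 has discriminant (2)² - 4·(1) = 0, so r = -1 is a repeated root.
Hence y_h = (C1 + C2*t)*exp(-t).
Apply the initial conditions: y(0) = C1 = 3 and y'(0) = C2 - C1 = -3. Solving gives C1 = 3, C2 = 0.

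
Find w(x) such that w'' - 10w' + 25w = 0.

w = C1*exp(5*x) + C2*x*exp(5*x)

Characteristic equation r² - 10r + 25 = 0 has discriminant (-10)² - 4·(25) = 0, so r = 5 is a repeated root.
Hence w_h = (C1 + C2*x)*exp(5*x).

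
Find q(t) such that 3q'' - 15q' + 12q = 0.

Divide through by 3: q'' - 5q' + 4q = 0.
Characteristic equation r² - 5r + 4 = 0 factors as (r - 4)(r - 1) = 0, so r = 4, 1.
Hence q_h = C1*exp(4*t) + C2*exp(t).

q = C1*exp(4*t) + C2*exp(t)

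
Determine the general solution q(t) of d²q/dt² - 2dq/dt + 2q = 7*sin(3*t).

q = -49*sin(3*t)/85 + 42*cos(3*t)/85 + C1*cos(t)*exp(t) + C2*exp(t)*sin(t)

Characteristic equation r² - 2r + 2 = 0 has discriminant (-2)² - 4·(2) = -4 < 0, so r = 1 ± i.
Hence q_h = C1*cos(t)*exp(t) + C2*exp(t)*sin(t).
Try q_p = A*cos(3*t) + B*sin(3*t). Substituting and equating the coefficients of cos(3t) and sin(3t) gives A = 42/85, B = -49/85, so q_p = -49*sin(3*t)/85 + 42*cos(3*t)/85.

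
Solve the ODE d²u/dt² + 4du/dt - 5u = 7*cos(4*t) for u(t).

u = -147*cos(4*t)/697 + 112*sin(4*t)/697 + C1*exp(-5*t) + C2*exp(t)

Characteristic equation r² + 4r - 5 = 0 factors as (r + 5)(r - 1) = 0, so r = -5, 1.
Hence u_h = C1*exp(-5*t) + C2*exp(t).
Try u_p = A*cos(4*t) + B*sin(4*t). Substituting and equating the coefficients of cos(4t) and sin(4t) gives A = -147/697, B = 112/697, so u_p = -147*cos(4*t)/697 + 112*sin(4*t)/697.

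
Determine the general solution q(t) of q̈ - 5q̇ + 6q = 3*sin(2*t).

q = 3*sin(2*t)/52 + 15*cos(2*t)/52 + C1*exp(2*t) + C2*exp(3*t)

Characteristic equation r² - 5r + 6 = 0 factors as (r - 2)(r - 3) = 0, so r = 2, 3.
Hence q_h = C1*exp(2*t) + C2*exp(3*t).
Try q_p = A*cos(2*t) + B*sin(2*t). Substituting and equating the coefficients of cos(2t) and sin(2t) gives A = 15/52, B = 3/52, so q_p = 3*sin(2*t)/52 + 15*cos(2*t)/52.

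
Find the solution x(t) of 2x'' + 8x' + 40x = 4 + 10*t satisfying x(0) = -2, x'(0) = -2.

x = 1/20 + t/4 - 127*exp(-2*t)*sin(4*t)/80 - 41*cos(4*t)*exp(-2*t)/20

Divide through by 2: x'' + 4x' + 20x = 2 + 5*t.
Characteristic equation r² + 4r + 20 = 0 has discriminant (4)² - 4·(20) = -64 < 0, so r = -2 ± 4i.
Hence x_h = C1*cos(4*t)*exp(-2*t) + C2*exp(-2*t)*sin(4*t).
For the particular solution try x_p = A0 + A1*t. Substituting and matching coefficients of each power of t gives A0 = 1/20, A1 = 1/4, so x_p = 1/20 + t/4.
General solution: x = 1/20 + t/4 + C1*cos(4*t)*exp(-2*t) + C2*exp(-2*t)*sin(4*t).
Apply the initial conditions: x(0) = 1/20 + C1 = -2 and x'(0) = 1/4 - 2*C1 + 4*C2 = -2. Solving gives C1 = -41/20, C2 = -127/80.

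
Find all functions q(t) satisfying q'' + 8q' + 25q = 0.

Characteristic equation r² + 8r + 25 = 0 has discriminant (8)² - 4·(25) = -36 < 0, so r = -4 ± 3i.
Hence q_h = C1*cos(3*t)*exp(-4*t) + C2*exp(-4*t)*sin(3*t).

q = C1*cos(3*t)*exp(-4*t) + C2*exp(-4*t)*sin(3*t)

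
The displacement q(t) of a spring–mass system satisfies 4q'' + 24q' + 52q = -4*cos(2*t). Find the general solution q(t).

q = -4*sin(2*t)/75 - cos(2*t)/25 + C1*cos(2*t)*exp(-3*t) + C2*exp(-3*t)*sin(2*t)

Divide through by 4: q'' + 6q' + 13q = -cos(2*t).
Characteristic equation r² + 6r + 13 = 0 has discriminant (6)² - 4·(13) = -16 < 0, so r = -3 ± 2i.
Hence q_h = C1*cos(2*t)*exp(-3*t) + C2*exp(-3*t)*sin(2*t).
Try q_p = A*cos(2*t) + B*sin(2*t). Substituting and equating the coefficients of cos(2t) and sin(2t) gives A = -1/25, B = -4/75, so q_p = -4*sin(2*t)/75 - cos(2*t)/25.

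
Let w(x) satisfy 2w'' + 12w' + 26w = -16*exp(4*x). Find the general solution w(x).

Divide through by 2: w'' + 6w' + 13w = -8*exp(4*x).
Characteristic equation r² + 6r + 13 = 0 has discriminant (6)² - 4·(13) = -16 < 0, so r = -3 ± 2i.
Hence w_h = C1*cos(2*x)*exp(-3*x) + C2*exp(-3*x)*sin(2*x).
Try w_p = A*exp(4*x). Substituting into the equation and dividing by exp(4*x) gives A = -8/53, so w_p = -8*exp(4*x)/53.

w = -8*exp(4*x)/53 + C1*cos(2*x)*exp(-3*x) + C2*exp(-3*x)*sin(2*x)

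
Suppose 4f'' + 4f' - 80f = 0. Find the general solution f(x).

Divide through by 4: f'' + f' - 20f = 0.
Characteristic equation r² + r - 20 = 0 factors as (r + 5)(r - 4) = 0, so r = -5, 4.
Hence f_h = C1*exp(-5*x) + C2*exp(4*x).

f = C1*exp(-5*x) + C2*exp(4*x)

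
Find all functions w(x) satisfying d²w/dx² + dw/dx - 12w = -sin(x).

w = cos(x)/170 + 13*sin(x)/170 + C1*exp(-4*x) + C2*exp(3*x)

Characteristic equation r² + r - 12 = 0 factors as (r + 4)(r - 3) = 0, so r = -4, 3.
Hence w_h = C1*exp(-4*x) + C2*exp(3*x).
Try w_p = A*cos(x) + B*sin(x). Substituting and equating the coefficients of cos(x) and sin(x) gives A = 1/170, B = 13/170, so w_p = cos(x)/170 + 13*sin(x)/170.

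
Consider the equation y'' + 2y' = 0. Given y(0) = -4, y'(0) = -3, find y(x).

y = -11/2 + 3*exp(-2*x)/2

Characteristic equation r² + 2r = 0 factors as (r + 2)r = 0, so r = -2, 0.
Hence y_h = C1*exp(-2*x) + C2.
Apply the initial conditions: y(0) = C1 + C2 = -4 and y'(0) = -2*C1 = -3. Solving gives C1 = 3/2, C2 = -11/2.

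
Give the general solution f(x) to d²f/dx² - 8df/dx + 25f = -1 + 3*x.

f = -1/625 + 3*x/25 + C1*cos(3*x)*exp(4*x) + C2*exp(4*x)*sin(3*x)

Characteristic equation r² - 8r + 25 = 0 has discriminant (-8)² - 4·(25) = -36 < 0, so r = 4 ± 3i.
Hence f_h = C1*cos(3*x)*exp(4*x) + C2*exp(4*x)*sin(3*x).
For the particular solution try f_p = A0 + A1*x. Substituting and matching coefficients of each power of x gives A0 = -1/625, A1 = 3/25, so f_p = -1/625 + 3*x/25.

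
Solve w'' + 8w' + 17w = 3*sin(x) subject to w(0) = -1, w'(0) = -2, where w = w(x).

w = -3*cos(x)/40 + 3*sin(x)/20 - 117*exp(-4*x)*sin(x)/20 - 37*cos(x)*exp(-4*x)/40

Characteristic equation r² + 8r + 17 = 0 has discriminant (8)² - 4·(17) = -4 < 0, so r = -4 ± i.
Hence w_h = C1*cos(x)*exp(-4*x) + C2*exp(-4*x)*sin(x).
Try w_p = A*cos(x) + B*sin(x). Substituting and equating the coefficients of cos(x) and sin(x) gives A = -3/40, B = 3/20, so w_p = -3*cos(x)/40 + 3*sin(x)/20.
General solution: w = -3*cos(x)/40 + 3*sin(x)/20 + C1*cos(x)*exp(-4*x) + C2*exp(-4*x)*sin(x).
Apply the initial conditions: w(0) = -3/40 + C1 = -1 and w'(0) = 3/20 + C2 - 4*C1 = -2. Solving gives C1 = -37/40, C2 = -117/20.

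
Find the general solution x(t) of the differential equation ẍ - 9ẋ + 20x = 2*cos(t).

x = -9*sin(t)/221 + 19*cos(t)/221 + C1*exp(4*t) + C2*exp(5*t)

Characteristic equation r² - 9r + 20 = 0 factors as (r - 4)(r - 5) = 0, so r = 4, 5.
Hence x_h = C1*exp(4*t) + C2*exp(5*t).
Try x_p = A*cos(t) + B*sin(t). Substituting and equating the coefficients of cos(t) and sin(t) gives A = 19/221, B = -9/221, so x_p = -9*sin(t)/221 + 19*cos(t)/221.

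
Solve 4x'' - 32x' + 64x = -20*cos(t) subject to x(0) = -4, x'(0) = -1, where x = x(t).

x = -1081*exp(4*t)/289 - 75*cos(t)/289 + 40*sin(t)/289 + 235*t*exp(4*t)/17

Divide through by 4: x'' - 8x' + 16x = -5*cos(t).
Characteristic equation r² - 8r + 16 = 0 has discriminant (-8)² - 4·(16) = 0, so r = 4 is a repeated root.
Hence x_h = (C1 + C2*t)*exp(4*t).
Try x_p = A*cos(t) + B*sin(t). Substituting and equating the coefficients of cos(t) and sin(t) gives A = -75/289, B = 40/289, so x_p = -75*cos(t)/289 + 40*sin(t)/289.
General solution: x = -75*cos(t)/289 + 40*sin(t)/289 + C1*exp(4*t) + C2*t*exp(4*t).
Apply the initial conditions: x(0) = -75/289 + C1 = -4 and x'(0) = 40/289 + C2 + 4*C1 = -1. Solving gives C1 = -1081/289, C2 = 235/17.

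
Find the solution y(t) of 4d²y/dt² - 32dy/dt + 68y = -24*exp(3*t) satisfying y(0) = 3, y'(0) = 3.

Divide through by 4: y'' - 8y' + 17y = -6*exp(3*t).
Characteristic equation r² - 8r + 17 = 0 has discriminant (-8)² - 4·(17) = -4 < 0, so r = 4 ± i.
Hence y_h = C1*cos(t)*exp(4*t) + C2*exp(4*t)*sin(t).
Try y_p = A*exp(3*t). Substituting into the equation and dividing by exp(3*t) gives A = -3, so y_p = -3*exp(3*t).
General solution: y = -3*exp(3*t) + C1*cos(t)*exp(4*t) + C2*exp(4*t)*sin(t).
Apply the initial conditions: y(0) = -3 + C1 = 3 and y'(0) = -9 + C2 + 4*C1 = 3. Solving gives C1 = 6, C2 = -12.

y = -3*exp(3*t) - 12*exp(4*t)*sin(t) + 6*cos(t)*exp(4*t)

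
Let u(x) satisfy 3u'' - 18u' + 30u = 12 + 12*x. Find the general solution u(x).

u = 16/25 + 2*x/5 + C1*cos(x)*exp(3*x) + C2*exp(3*x)*sin(x)

Divide through by 3: u'' - 6u' + 10u = 4 + 4*x.
Characteristic equation r² - 6r + 10 = 0 has discriminant (-6)² - 4·(10) = -4 < 0, so r = 3 ± i.
Hence u_h = C1*cos(x)*exp(3*x) + C2*exp(3*x)*sin(x).
For the particular solution try u_p = A0 + A1*x. Substituting and matching coefficients of each power of x gives A0 = 16/25, A1 = 2/5, so u_p = 16/25 + 2*x/5.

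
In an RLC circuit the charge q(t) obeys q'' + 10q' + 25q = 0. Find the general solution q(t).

Characteristic equation r² + 10r + 25 = 0 has discriminant (10)² - 4·(25) = 0, so r = -5 is a repeated root.
Hence q_h = (C1 + C2*t)*exp(-5*t).

q = C1*exp(-5*t) + C2*t*exp(-5*t)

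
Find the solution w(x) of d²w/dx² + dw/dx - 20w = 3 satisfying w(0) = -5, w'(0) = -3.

Characteristic equation r² + r - 20 = 0 factors as (r - 4)(r + 5) = 0, so r = 4, -5.
Hence w_h = C1*exp(4*x) + C2*exp(-5*x).
For the particular solution try w_p = A0. Substituting and matching coefficients of each power of x gives A0 = -3/20, so w_p = -3/20.
General solution: w = -3/20 + C1*exp(4*x) + C2*exp(-5*x).
Apply the initial conditions: w(0) = -3/20 + C1 + C2 = -5 and w'(0) = -5*C2 + 4*C1 = -3. Solving gives C1 = -109/36, C2 = -82/45.

w = -3/20 - 109*exp(4*x)/36 - 82*exp(-5*x)/45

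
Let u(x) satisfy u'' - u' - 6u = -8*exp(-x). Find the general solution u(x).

u = 2*exp(-x) + C1*exp(-2*x) + C2*exp(3*x)

Characteristic equation r² - r - 6 = 0 factors as (r + 2)(r - 3) = 0, so r = -2, 3.
Hence u_h = C1*exp(-2*x) + C2*exp(3*x).
Try u_p = A*exp(-x). Substituting into the equation and dividing by exp(-x) gives A = 2, so u_p = 2*exp(-x).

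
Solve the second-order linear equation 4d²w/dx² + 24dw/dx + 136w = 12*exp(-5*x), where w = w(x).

w = 3*exp(-5*x)/29 + C1*cos(5*x)*exp(-3*x) + C2*exp(-3*x)*sin(5*x)

Divide through by 4: w'' + 6w' + 34w = 3*exp(-5*x).
Characteristic equation r² + 6r + 34 = 0 has discriminant (6)² - 4·(34) = -100 < 0, so r = -3 ± 5i.
Hence w_h = C1*cos(5*x)*exp(-3*x) + C2*exp(-3*x)*sin(5*x).
Try w_p = A*exp(-5*x). Substituting into the equation and dividing by exp(-5*x) gives A = 3/29, so w_p = 3*exp(-5*x)/29.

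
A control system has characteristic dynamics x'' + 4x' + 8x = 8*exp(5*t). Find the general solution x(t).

x = 8*exp(5*t)/53 + C1*cos(2*t)*exp(-2*t) + C2*exp(-2*t)*sin(2*t)

Characteristic equation r² + 4r + 8 = 0 has discriminant (4)² - 4·(8) = -16 < 0, so r = -2 ± 2i.
Hence x_h = C1*cos(2*t)*exp(-2*t) + C2*exp(-2*t)*sin(2*t).
Try x_p = A*exp(5*t). Substituting into the equation and dividing by exp(5*t) gives A = 8/53, so x_p = 8*exp(5*t)/53.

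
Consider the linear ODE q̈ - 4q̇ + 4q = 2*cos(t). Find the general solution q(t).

q = -8*sin(t)/25 + 6*cos(t)/25 + C1*exp(2*t) + C2*t*exp(2*t)

Characteristic equation r² - 4r + 4 = 0 has discriminant (-4)² - 4·(4) = 0, so r = 2 is a repeated root.
Hence q_h = (C1 + C2*t)*exp(2*t).
Try q_p = A*cos(t) + B*sin(t). Substituting and equating the coefficients of cos(t) and sin(t) gives A = 6/25, B = -8/25, so q_p = -8*sin(t)/25 + 6*cos(t)/25.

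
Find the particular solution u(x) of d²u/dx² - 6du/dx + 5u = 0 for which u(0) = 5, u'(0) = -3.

Characteristic equation r² - 6r + 5 = 0 factors as (r - 5)(r - 1) = 0, so r = 5, 1.
Hence u_h = C1*exp(5*x) + C2*exp(x).
Apply the initial conditions: u(0) = C1 + C2 = 5 and u'(0) = C2 + 5*C1 = -3. Solving gives C1 = -2, C2 = 7.

u = -2*exp(5*x) + 7*exp(x)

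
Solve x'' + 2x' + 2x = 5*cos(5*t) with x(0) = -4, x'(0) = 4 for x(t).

x = -115*cos(5*t)/629 + 50*sin(5*t)/629 - 2401*cos(t)*exp(-t)/629 - 135*exp(-t)*sin(t)/629

Characteristic equation r² + 2r + 2 = 0 has discriminant (2)² - 4·(2) = -4 < 0, so r = -1 ± i.
Hence x_h = C1*cos(t)*exp(-t) + C2*exp(-t)*sin(t).
Try x_p = A*cos(5*t) + B*sin(5*t). Substituting and equating the coefficients of cos(5t) and sin(5t) gives A = -115/629, B = 50/629, so x_p = -115*cos(5*t)/629 + 50*sin(5*t)/629.
General solution: x = -115*cos(5*t)/629 + 50*sin(5*t)/629 + C1*cos(t)*exp(-t) + C2*exp(-t)*sin(t).
Apply the initial conditions: x(0) = -115/629 + C1 = -4 and x'(0) = 250/629 + C2 - C1 = 4. Solving gives C1 = -2401/629, C2 = -135/629.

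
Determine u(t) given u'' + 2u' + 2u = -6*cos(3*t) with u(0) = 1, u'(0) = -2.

Characteristic equation r² + 2r + 2 = 0 has discriminant (2)² - 4·(2) = -4 < 0, so r = -1 ± i.
Hence u_h = C1*cos(t)*exp(-t) + C2*exp(-t)*sin(t).
Try u_p = A*cos(3*t) + B*sin(3*t). Substituting and equating the coefficients of cos(3t) and sin(3t) gives A = 42/85, B = -36/85, so u_p = -36*sin(3*t)/85 + 42*cos(3*t)/85.
General solution: u = -36*sin(3*t)/85 + 42*cos(3*t)/85 + C1*cos(t)*exp(-t) + C2*exp(-t)*sin(t).
Apply the initial conditions: u(0) = 42/85 + C1 = 1 and u'(0) = -108/85 + C2 - C1 = -2. Solving gives C1 = 43/85, C2 = -19/85.

u = -36*sin(3*t)/85 + 42*cos(3*t)/85 - 19*exp(-t)*sin(t)/85 + 43*cos(t)*exp(-t)/85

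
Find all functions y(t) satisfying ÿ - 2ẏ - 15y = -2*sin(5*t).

y = -cos(5*t)/85 + 4*sin(5*t)/85 + C1*exp(-3*t) + C2*exp(5*t)

Characteristic equation r² - 2r - 15 = 0 factors as (r + 3)(r - 5) = 0, so r = -3, 5.
Hence y_h = C1*exp(-3*t) + C2*exp(5*t).
Try y_p = A*cos(5*t) + B*sin(5*t). Substituting and equating the coefficients of cos(5t) and sin(5t) gives A = -1/85, B = 4/85, so y_p = -cos(5*t)/85 + 4*sin(5*t)/85.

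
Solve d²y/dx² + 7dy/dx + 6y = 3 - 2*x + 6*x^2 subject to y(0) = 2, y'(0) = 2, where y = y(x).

y = 59/18 + x**2 - 61*exp(-6*x)/90 - 8*x/3 - 3*exp(-x)/5

Characteristic equation r² + 7r + 6 = 0 factors as (r + 6)(r + 1) = 0, so r = -6, -1.
Hence y_h = C1*exp(-6*x) + C2*exp(-x).
For the particular solution try y_p = A0 + A1*x + A2*x^2. Substituting and matching coefficients of each power of x gives A0 = 59/18, A1 = -8/3, A2 = 1, so y_p = 59/18 + x^2 - 8*x/3.
General solution: y = 59/18 + x^2 - 8*x/3 + C1*exp(-6*x) + C2*exp(-x).
Apply the initial conditions: y(0) = 59/18 + C1 + C2 = 2 and y'(0) = -8/3 - C2 - 6*C1 = 2. Solving gives C1 = -61/90, C2 = -3/5.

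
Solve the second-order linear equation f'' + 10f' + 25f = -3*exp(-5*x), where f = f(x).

Characteristic equation r² + 10r + 25 = 0 has discriminant (10)² - 4·(25) = 0, so r = -5 is a repeated root.
Hence f_h = (C1 + C2*x)*exp(-5*x).
Since exp(-5*x) solves the homogeneous equation (r = -5 is a root of multiplicity 2), multiply the trial by x^2. Try f_p = A*x^2*exp(-5*x). Substituting into the equation and dividing by exp(-5*x) gives A = -3/2, so f_p = -3*x^2*exp(-5*x)/2.

f = C1*exp(-5*x) - 3*x**2*exp(-5*x)/2 + C2*x*exp(-5*x)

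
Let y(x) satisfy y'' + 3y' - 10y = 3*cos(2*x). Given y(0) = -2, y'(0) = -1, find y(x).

Characteristic equation r² + 3r - 10 = 0 factors as (r + 5)(r - 2) = 0, so r = -5, 2.
Hence y_h = C1*exp(-5*x) + C2*exp(2*x).
Try y_p = A*cos(2*x) + B*sin(2*x). Substituting and equating the coefficients of cos(2x) and sin(2x) gives A = -21/116, B = 9/116, so y_p = -21*cos(2*x)/116 + 9*sin(2*x)/116.
General solution: y = -21*cos(2*x)/116 + 9*sin(2*x)/116 + C1*exp(-5*x) + C2*exp(2*x).
Apply the initial conditions: y(0) = -21/116 + C1 + C2 = -2 and y'(0) = 9/58 - 5*C1 + 2*C2 = -1. Solving gives C1 = -72/203, C2 = -41/28.

y = -72*exp(-5*x)/203 - 41*exp(2*x)/28 - 21*cos(2*x)/116 + 9*sin(2*x)/116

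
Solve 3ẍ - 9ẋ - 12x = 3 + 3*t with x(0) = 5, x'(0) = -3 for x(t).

Divide through by 3: x'' - 3x' - 4x = 1 + t.
Characteristic equation r² - 3r - 4 = 0 factors as (r + 1)(r - 4) = 0, so r = -1, 4.
Hence x_h = C1*exp(-t) + C2*exp(4*t).
For the particular solution try x_p = A0 + A1*t. Substituting and matching coefficients of each power of t gives A0 = -1/16, A1 = -1/4, so x_p = -1/16 - t/4.
General solution: x = -1/16 - t/4 + C1*exp(-t) + C2*exp(4*t).
Apply the initial conditions: x(0) = -1/16 + C1 + C2 = 5 and x'(0) = -1/4 - C1 + 4*C2 = -3. Solving gives C1 = 23/5, C2 = 37/80.

x = -1/16 - t/4 + 23*exp(-t)/5 + 37*exp(4*t)/80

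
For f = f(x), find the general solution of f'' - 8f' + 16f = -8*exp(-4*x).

Characteristic equation r² - 8r + 16 = 0 has discriminant (-8)² - 4·(16) = 0, so r = 4 is a repeated root.
Hence f_h = (C1 + C2*x)*exp(4*x).
Try f_p = A*exp(-4*x). Substituting into the equation and dividing by exp(-4*x) gives A = -1/8, so f_p = -exp(-4*x)/8.

f = -exp(-4*x)/8 + C1*exp(4*x) + C2*x*exp(4*x)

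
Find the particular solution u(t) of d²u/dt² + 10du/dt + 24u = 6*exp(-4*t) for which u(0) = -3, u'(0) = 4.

u = -17*exp(-4*t)/2 + 11*exp(-6*t)/2 + 3*t*exp(-4*t)

Characteristic equation r² + 10r + 24 = 0 factors as (r + 4)(r + 6) = 0, so r = -4, -6.
Hence u_h = C1*exp(-4*t) + C2*exp(-6*t).
Since exp(-4*t) solves the homogeneous equation (r = -4 is a root of multiplicity 1), multiply the trial by t. Try u_p = A*t*exp(-4*t). Substituting into the equation and dividing by exp(-4*t) gives A = 3, so u_p = 3*t*exp(-4*t).
General solution: u = C1*exp(-4*t) + C2*exp(-6*t) + 3*t*exp(-4*t).
Apply the initial conditions: u(0) = C1 + C2 = -3 and u'(0) = 3 - 6*C2 - 4*C1 = 4. Solving gives C1 = -17/2, C2 = 11/2.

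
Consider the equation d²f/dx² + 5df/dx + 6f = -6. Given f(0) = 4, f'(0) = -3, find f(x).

f = -1 - 7*exp(-3*x) + 12*exp(-2*x)

Characteristic equation r² + 5r + 6 = 0 factors as (r + 2)(r + 3) = 0, so r = -2, -3.
Hence f_h = C1*exp(-2*x) + C2*exp(-3*x).
For the particular solution try f_p = A0. Substituting and matching coefficients of each power of x gives A0 = -1, so f_p = -1.
General solution: f = -1 + C1*exp(-2*x) + C2*exp(-3*x).
Apply the initial conditions: f(0) = -1 + C1 + C2 = 4 and f'(0) = -3*C2 - 2*C1 = -3. Solving gives C1 = 12, C2 = -7.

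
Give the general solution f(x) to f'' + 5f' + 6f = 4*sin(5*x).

f = -50*cos(5*x)/493 - 38*sin(5*x)/493 + C1*exp(-2*x) + C2*exp(-3*x)

Characteristic equation r² + 5r + 6 = 0 factors as (r + 2)(r + 3) = 0, so r = -2, -3.
Hence f_h = C1*exp(-2*x) + C2*exp(-3*x).
Try f_p = A*cos(5*x) + B*sin(5*x). Substituting and equating the coefficients of cos(5x) and sin(5x) gives A = -50/493, B = -38/493, so f_p = -50*cos(5*x)/493 - 38*sin(5*x)/493.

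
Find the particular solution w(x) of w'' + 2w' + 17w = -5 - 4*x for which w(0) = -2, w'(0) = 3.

w = -77/289 - 4*x/17 - 501*cos(4*x)*exp(-x)/289 + 217*exp(-x)*sin(4*x)/578

Characteristic equation r² + 2r + 17 = 0 has discriminant (2)² - 4·(17) = -64 < 0, so r = -1 ± 4i.
Hence w_h = C1*cos(4*x)*exp(-x) + C2*exp(-x)*sin(4*x).
For the particular solution try w_p = A0 + A1*x. Substituting and matching coefficients of each power of x gives A0 = -77/289, A1 = -4/17, so w_p = -77/289 - 4*x/17.
General solution: w = -77/289 - 4*x/17 + C1*cos(4*x)*exp(-x) + C2*exp(-x)*sin(4*x).
Apply the initial conditions: w(0) = -77/289 + C1 = -2 and w'(0) = -4/17 - C1 + 4*C2 = 3. Solving gives C1 = -501/289, C2 = 217/578.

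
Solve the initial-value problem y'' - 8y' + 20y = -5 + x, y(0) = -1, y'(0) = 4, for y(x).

y = -23/100 + x/20 - 77*cos(2*x)*exp(4*x)/100 + 703*exp(4*x)*sin(2*x)/200

Characteristic equation r² - 8r + 20 = 0 has discriminant (-8)² - 4·(20) = -16 < 0, so r = 4 ± 2i.
Hence y_h = C1*cos(2*x)*exp(4*x) + C2*exp(4*x)*sin(2*x).
For the particular solution try y_p = A0 + A1*x. Substituting and matching coefficients of each power of x gives A0 = -23/100, A1 = 1/20, so y_p = -23/100 + x/20.
General solution: y = -23/100 + x/20 + C1*cos(2*x)*exp(4*x) + C2*exp(4*x)*sin(2*x).
Apply the initial conditions: y(0) = -23/100 + C1 = -1 and y'(0) = 1/20 + 2*C2 + 4*C1 = 4. Solving gives C1 = -77/100, C2 = 703/200.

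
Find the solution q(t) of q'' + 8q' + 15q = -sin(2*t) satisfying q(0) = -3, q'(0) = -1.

q = -105*exp(-3*t)/13 - 11*sin(2*t)/377 + 16*cos(2*t)/377 + 146*exp(-5*t)/29

Characteristic equation r² + 8r + 15 = 0 factors as (r + 5)(r + 3) = 0, so r = -5, -3.
Hence q_h = C1*exp(-5*t) + C2*exp(-3*t).
Try q_p = A*cos(2*t) + B*sin(2*t). Substituting and equating the coefficients of cos(2t) and sin(2t) gives A = 16/377, B = -11/377, so q_p = -11*sin(2*t)/377 + 16*cos(2*t)/377.
General solution: q = -11*sin(2*t)/377 + 16*cos(2*t)/377 + C1*exp(-5*t) + C2*exp(-3*t).
Apply the initial conditions: q(0) = 16/377 + C1 + C2 = -3 and q'(0) = -22/377 - 5*C1 - 3*C2 = -1. Solving gives C1 = 146/29, C2 = -105/13.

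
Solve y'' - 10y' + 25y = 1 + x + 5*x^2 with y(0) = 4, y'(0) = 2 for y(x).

Characteristic equation r² - 10r + 25 = 0 has discriminant (-10)² - 4·(25) = 0, so r = 5 is a repeated root.
Hence y_h = (C1 + C2*x)*exp(5*x).
For the particular solution try y_p = A0 + A1*x + A2*x^2. Substituting and matching coefficients of each power of x gives A0 = 13/125, A1 = 1/5, A2 = 1/5, so y_p = 13/125 + x/5 + x^2/5.
General solution: y = 13/125 + x/5 + x^2/5 + C1*exp(5*x) + C2*x*exp(5*x).
Apply the initial conditions: y(0) = 13/125 + C1 = 4 and y'(0) = 1/5 + C2 + 5*C1 = 2. Solving gives C1 = 487/125, C2 = -442/25.

y = 13/125 + x/5 + x**2/5 + 487*exp(5*x)/125 - 442*x*exp(5*x)/25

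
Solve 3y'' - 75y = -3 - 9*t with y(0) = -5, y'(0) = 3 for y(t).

Divide through by 3: y'' - 25y = -1 - 3*t.
Characteristic equation r² - 25 = 0 factors as (r + 5)(r - 5) = 0, so r = -5, 5.
Hence y_h = C1*exp(-5*t) + C2*exp(5*t).
For the particular solution try y_p = A0 + A1*t. Substituting and matching coefficients of each power of t gives A0 = 1/25, A1 = 3/25, so y_p = 1/25 + 3*t/25.
General solution: y = 1/25 + 3*t/25 + C1*exp(-5*t) + C2*exp(5*t).
Apply the initial conditions: y(0) = 1/25 + C1 + C2 = -5 and y'(0) = 3/25 - 5*C1 + 5*C2 = 3. Solving gives C1 = -351/125, C2 = -279/125.

y = 1/25 - 351*exp(-5*t)/125 - 279*exp(5*t)/125 + 3*t/25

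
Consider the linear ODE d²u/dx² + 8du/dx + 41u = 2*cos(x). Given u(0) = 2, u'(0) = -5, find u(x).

u = sin(x)/104 + 5*cos(x)/104 + 203*cos(5*x)*exp(-4*x)/104 + 291*exp(-4*x)*sin(5*x)/520

Characteristic equation r² + 8r + 41 = 0 has discriminant (8)² - 4·(41) = -100 < 0, so r = -4 ± 5i.
Hence u_h = C1*cos(5*x)*exp(-4*x) + C2*exp(-4*x)*sin(5*x).
Try u_p = A*cos(x) + B*sin(x). Substituting and equating the coefficients of cos(x) and sin(x) gives A = 5/104, B = 1/104, so u_p = sin(x)/104 + 5*cos(x)/104.
General solution: u = sin(x)/104 + 5*cos(x)/104 + C1*cos(5*x)*exp(-4*x) + C2*exp(-4*x)*sin(5*x).
Apply the initial conditions: u(0) = 5/104 + C1 = 2 and u'(0) = 1/104 - 4*C1 + 5*C2 = -5. Solving gives C1 = 203/104, C2 = 291/520.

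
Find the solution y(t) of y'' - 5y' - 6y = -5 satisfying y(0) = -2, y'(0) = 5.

Characteristic equation r² - 5r - 6 = 0 factors as (r - 6)(r + 1) = 0, so r = 6, -1.
Hence y_h = C1*exp(6*t) + C2*exp(-t).
For the particular solution try y_p = A0. Substituting and matching coefficients of each power of t gives A0 = 5/6, so y_p = 5/6.
General solution: y = 5/6 + C1*exp(6*t) + C2*exp(-t).
Apply the initial conditions: y(0) = 5/6 + C1 + C2 = -2 and y'(0) = -C2 + 6*C1 = 5. Solving gives C1 = 13/42, C2 = -22/7.

y = 5/6 - 22*exp(-t)/7 + 13*exp(6*t)/42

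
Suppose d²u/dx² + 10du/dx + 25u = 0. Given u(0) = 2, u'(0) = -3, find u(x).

Characteristic equation r² + 10r + 25 = 0 has discriminant (10)² - 4·(25) = 0, so r = -5 is a repeated root.
Hence u_h = (C1 + C2*x)*exp(-5*x).
Apply the initial conditions: u(0) = C1 = 2 and u'(0) = C2 - 5*C1 = -3. Solving gives C1 = 2, C2 = 7.

u = 2*exp(-5*x) + 7*x*exp(-5*x)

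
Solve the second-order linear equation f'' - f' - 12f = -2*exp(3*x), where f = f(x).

Characteristic equation r² - r - 12 = 0 factors as (r - 4)(r + 3) = 0, so r = 4, -3.
Hence f_h = C1*exp(4*x) + C2*exp(-3*x).
Try f_p = A*exp(3*x). Substituting into the equation and dividing by exp(3*x) gives A = 1/3, so f_p = exp(3*x)/3.

f = exp(3*x)/3 + C1*exp(4*x) + C2*exp(-3*x)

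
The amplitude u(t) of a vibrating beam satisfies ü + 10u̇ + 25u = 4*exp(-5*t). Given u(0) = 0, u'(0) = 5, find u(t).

u = 2*t**2*exp(-5*t) + 5*t*exp(-5*t)

Characteristic equation r² + 10r + 25 = 0 has discriminant (10)² - 4·(25) = 0, so r = -5 is a repeated root.
Hence u_h = (C1 + C2*t)*exp(-5*t).
Since exp(-5*t) solves the homogeneous equation (r = -5 is a root of multiplicity 2), multiply the trial by t^2. Try u_p = A*t^2*exp(-5*t). Substituting into the equation and dividing by exp(-5*t) gives A = 2, so u_p = 2*t^2*exp(-5*t).
General solution: u = C1*exp(-5*t) + 2*t^2*exp(-5*t) + C2*t*exp(-5*t).
Apply the initial conditions: u(0) = C1 = 0 and u'(0) = C2 - 5*C1 = 5. Solving gives C1 = 0, C2 = 5.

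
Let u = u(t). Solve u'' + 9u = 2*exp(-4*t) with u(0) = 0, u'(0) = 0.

Characteristic equation r² + 9 = 0 has discriminant (0)² - 4·(9) = -36 < 0, so r = ± 3i.
Hence u_h = C1*cos(3*t) + C2*sin(3*t).
Try u_p = A*exp(-4*t). Substituting into the equation and dividing by exp(-4*t) gives A = 2/25, so u_p = 2*exp(-4*t)/25.
General solution: u = 2*exp(-4*t)/25 + C1*cos(3*t) + C2*sin(3*t).
Apply the initial conditions: u(0) = 2/25 + C1 = 0 and u'(0) = -8/25 + 3*C2 = 0. Solving gives C1 = -2/25, C2 = 8/75.

u = -2*cos(3*t)/25 + 2*exp(-4*t)/25 + 8*sin(3*t)/75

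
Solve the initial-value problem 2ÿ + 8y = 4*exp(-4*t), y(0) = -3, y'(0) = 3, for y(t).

Divide through by 2: y'' + 4y = 2*exp(-4*t).
Characteristic equation r² + 4 = 0 has discriminant (0)² - 4·(4) = -16 < 0, so r = ± 2i.
Hence y_h = C1*cos(2*t) + C2*sin(2*t).
Try y_p = A*exp(-4*t). Substituting into the equation and dividing by exp(-4*t) gives A = 1/10, so y_p = exp(-4*t)/10.
General solution: y = exp(-4*t)/10 + C1*cos(2*t) + C2*sin(2*t).
Apply the initial conditions: y(0) = 1/10 + C1 = -3 and y'(0) = -2/5 + 2*C2 = 3. Solving gives C1 = -31/10, C2 = 17/10.

y = -31*cos(2*t)/10 + exp(-4*t)/10 + 17*sin(2*t)/10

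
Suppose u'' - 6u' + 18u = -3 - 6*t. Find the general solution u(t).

Characteristic equation r² - 6r + 18 = 0 has discriminant (-6)² - 4·(18) = -36 < 0, so r = 3 ± 3i.
Hence u_h = C1*cos(3*t)*exp(3*t) + C2*exp(3*t)*sin(3*t).
For the particular solution try u_p = A0 + A1*t. Substituting and matching coefficients of each power of t gives A0 = -5/18, A1 = -1/3, so u_p = -5/18 - t/3.

u = -5/18 - t/3 + C1*cos(3*t)*exp(3*t) + C2*exp(3*t)*sin(3*t)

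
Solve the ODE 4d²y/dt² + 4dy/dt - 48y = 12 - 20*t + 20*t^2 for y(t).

y = -251/864 - 5*t**2/12 + 25*t/72 + C1*exp(3*t) + C2*exp(-4*t)

Divide through by 4: y'' + y' - 12y = 3 - 5*t + 5*t^2.
Characteristic equation r² + r - 12 = 0 factors as (r - 3)(r + 4) = 0, so r = 3, -4.
Hence y_h = C1*exp(3*t) + C2*exp(-4*t).
For the particular solution try y_p = A0 + A1*t + A2*t^2. Substituting and matching coefficients of each power of t gives A0 = -251/864, A1 = 25/72, A2 = -5/12, so y_p = -251/864 - 5*t^2/12 + 25*t/72.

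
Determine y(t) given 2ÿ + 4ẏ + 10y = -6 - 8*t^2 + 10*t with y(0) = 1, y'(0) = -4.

Divide through by 2: y'' + 2y' + 5y = -3 - 4*t^2 + 5*t.
Characteristic equation r² + 2r + 5 = 0 has discriminant (2)² - 4·(5) = -16 < 0, so r = -1 ± 2i.
Hence y_h = C1*cos(2*t)*exp(-t) + C2*exp(-t)*sin(2*t).
For the particular solution try y_p = A0 + A1*t + A2*t^2. Substituting and matching coefficients of each power of t gives A0 = -117/125, A1 = 41/25, A2 = -4/5, so y_p = -117/125 - 4*t^2/5 + 41*t/25.
General solution: y = -117/125 - 4*t^2/5 + 41*t/25 + C1*cos(2*t)*exp(-t) + C2*exp(-t)*sin(2*t).
Apply the initial conditions: y(0) = -117/125 + C1 = 1 and y'(0) = 41/25 - C1 + 2*C2 = -4. Solving gives C1 = 242/125, C2 = -463/250.

y = -117/125 - 4*t**2/5 + 41*t/25 - 463*exp(-t)*sin(2*t)/250 + 242*cos(2*t)*exp(-t)/125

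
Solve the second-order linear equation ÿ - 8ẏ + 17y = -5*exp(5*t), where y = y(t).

y = -5*exp(5*t)/2 + C1*cos(t)*exp(4*t) + C2*exp(4*t)*sin(t)

Characteristic equation r² - 8r + 17 = 0 has discriminant (-8)² - 4·(17) = -4 < 0, so r = 4 ± i.
Hence y_h = C1*cos(t)*exp(4*t) + C2*exp(4*t)*sin(t).
Try y_p = A*exp(5*t). Substituting into the equation and dividing by exp(5*t) gives A = -5/2, so y_p = -5*exp(5*t)/2.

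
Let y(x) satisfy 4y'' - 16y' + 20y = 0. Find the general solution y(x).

y = C1*cos(x)*exp(2*x) + C2*exp(2*x)*sin(x)

Divide through by 4: y'' - 4y' + 5y = 0.
Characteristic equation r² - 4r + 5 = 0 has discriminant (-4)² - 4·(5) = -4 < 0, so r = 2 ± i.
Hence y_h = C1*cos(x)*exp(2*x) + C2*exp(2*x)*sin(x).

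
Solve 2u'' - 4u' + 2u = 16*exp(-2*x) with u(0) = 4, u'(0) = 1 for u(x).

Divide through by 2: u'' - 2u' + u = 8*exp(-2*x).
Characteristic equation r² - 2r + 1 = 0 has discriminant (-2)² - 4·(1) = 0, so r = 1 is a repeated root.
Hence u_h = (C1 + C2*x)*exp(x).
Try u_p = A*exp(-2*x). Substituting into the equation and dividing by exp(-2*x) gives A = 8/9, so u_p = 8*exp(-2*x)/9.
General solution: u = 8*exp(-2*x)/9 + C1*exp(x) + C2*x*exp(x).
Apply the initial conditions: u(0) = 8/9 + C1 = 4 and u'(0) = -16/9 + C1 + C2 = 1. Solving gives C1 = 28/9, C2 = -1/3.

u = 8*exp(-2*x)/9 + 28*exp(x)/9 - x*exp(x)/3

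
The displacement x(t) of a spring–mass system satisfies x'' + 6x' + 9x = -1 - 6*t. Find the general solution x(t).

x = 1/3 - 2*t/3 + C1*exp(-3*t) + C2*t*exp(-3*t)

Characteristic equation r² + 6r + 9 = 0 has discriminant (6)² - 4·(9) = 0, so r = -3 is a repeated root.
Hence x_h = (C1 + C2*t)*exp(-3*t).
For the particular solution try x_p = A0 + A1*t. Substituting and matching coefficients of each power of t gives A0 = 1/3, A1 = -2/3, so x_p = 1/3 - 2*t/3.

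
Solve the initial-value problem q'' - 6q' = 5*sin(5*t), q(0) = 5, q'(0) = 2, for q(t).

q = 9/2 - 5*sin(5*t)/61 + 6*cos(5*t)/61 + 49*exp(6*t)/122

Characteristic equation r² - 6r = 0 factors as (r - 6)r = 0, so r = 6, 0.
Hence q_h = C1*exp(6*t) + C2.
Try q_p = A*cos(5*t) + B*sin(5*t). Substituting and equating the coefficients of cos(5t) and sin(5t) gives A = 6/61, B = -5/61, so q_p = -5*sin(5*t)/61 + 6*cos(5*t)/61.
General solution: q = C2 - 5*sin(5*t)/61 + 6*cos(5*t)/61 + C1*exp(6*t).
Apply the initial conditions: q(0) = 6/61 + C1 + C2 = 5 and q'(0) = -25/61 + 6*C1 = 2. Solving gives C1 = 49/122, C2 = 9/2.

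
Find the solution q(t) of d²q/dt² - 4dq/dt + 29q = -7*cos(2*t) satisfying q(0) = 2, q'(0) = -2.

q = -175*cos(2*t)/689 + 56*sin(2*t)/689 - 4596*exp(2*t)*sin(5*t)/3445 + 1553*cos(5*t)*exp(2*t)/689

Characteristic equation r² - 4r + 29 = 0 has discriminant (-4)² - 4·(29) = -100 < 0, so r = 2 ± 5i.
Hence q_h = C1*cos(5*t)*exp(2*t) + C2*exp(2*t)*sin(5*t).
Try q_p = A*cos(2*t) + B*sin(2*t). Substituting and equating the coefficients of cos(2t) and sin(2t) gives A = -175/689, B = 56/689, so q_p = -175*cos(2*t)/689 + 56*sin(2*t)/689.
General solution: q = -175*cos(2*t)/689 + 56*sin(2*t)/689 + C1*cos(5*t)*exp(2*t) + C2*exp(2*t)*sin(5*t).
Apply the initial conditions: q(0) = -175/689 + C1 = 2 and q'(0) = 112/689 + 2*C1 + 5*C2 = -2. Solving gives C1 = 1553/689, C2 = -4596/3445.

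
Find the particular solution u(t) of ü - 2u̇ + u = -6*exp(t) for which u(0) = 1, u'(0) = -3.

u = -4*t*exp(t) - 3*t**2*exp(t) + exp(t)

Characteristic equation r² - 2r + 1 = 0 has discriminant (-2)² - 4·(1) = 0, so r = 1 is a repeated root.
Hence u_h = (C1 + C2*t)*exp(t).
Since exp(t) solves the homogeneous equation (r = 1 is a root of multiplicity 2), multiply the trial by t^2. Try u_p = A*t^2*exp(t). Substituting into the equation and dividing by exp(t) gives A = -3, so u_p = -3*t^2*exp(t).
General solution: u = C1*exp(t) - 3*t^2*exp(t) + C2*t*exp(t).
Apply the initial conditions: u(0) = C1 = 1 and u'(0) = C1 + C2 = -3. Solving gives C1 = 1, C2 = -4.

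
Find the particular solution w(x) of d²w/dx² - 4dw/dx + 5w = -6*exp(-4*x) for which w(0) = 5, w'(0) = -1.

Characteristic equation r² - 4r + 5 = 0 has discriminant (-4)² - 4·(5) = -4 < 0, so r = 2 ± i.
Hence w_h = C1*cos(x)*exp(2*x) + C2*exp(2*x)*sin(x).
Try w_p = A*exp(-4*x). Substituting into the equation and dividing by exp(-4*x) gives A = -6/37, so w_p = -6*exp(-4*x)/37.
General solution: w = -6*exp(-4*x)/37 + C1*cos(x)*exp(2*x) + C2*exp(2*x)*sin(x).
Apply the initial conditions: w(0) = -6/37 + C1 = 5 and w'(0) = 24/37 + C2 + 2*C1 = -1. Solving gives C1 = 191/37, C2 = -443/37.

w = -6*exp(-4*x)/37 - 443*exp(2*x)*sin(x)/37 + 191*cos(x)*exp(2*x)/37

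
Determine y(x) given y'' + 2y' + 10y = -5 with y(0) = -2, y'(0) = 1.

Characteristic equation r² + 2r + 10 = 0 has discriminant (2)² - 4·(10) = -36 < 0, so r = -1 ± 3i.
Hence y_h = C1*cos(3*x)*exp(-x) + C2*exp(-x)*sin(3*x).
For the particular solution try y_p = A0. Substituting and matching coefficients of each power of x gives A0 = -1/2, so y_p = -1/2.
General solution: y = -1/2 + C1*cos(3*x)*exp(-x) + C2*exp(-x)*sin(3*x).
Apply the initial conditions: y(0) = -1/2 + C1 = -2 and y'(0) = -C1 + 3*C2 = 1. Solving gives C1 = -3/2, C2 = -1/6.

y = -1/2 - 3*cos(3*x)*exp(-x)/2 - exp(-x)*sin(3*x)/6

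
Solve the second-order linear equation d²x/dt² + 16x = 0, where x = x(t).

Characteristic equation r² + 16 = 0 has discriminant (0)² - 4·(16) = -64 < 0, so r = ± 4i.
Hence x_h = C1*cos(4*t) + C2*sin(4*t).

x = C1*cos(4*t) + C2*sin(4*t)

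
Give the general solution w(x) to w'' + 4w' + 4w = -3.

Characteristic equation r² + 4r + 4 = 0 has discriminant (4)² - 4·(4) = 0, so r = -2 is a repeated root.
Hence w_h = (C1 + C2*x)*exp(-2*x).
For the particular solution try w_p = A0. Substituting and matching coefficients of each power of x gives A0 = -3/4, so w_p = -3/4.

w = -3/4 + C1*exp(-2*x) + C2*x*exp(-2*x)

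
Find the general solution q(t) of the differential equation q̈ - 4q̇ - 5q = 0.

Characteristic equation r² - 4r - 5 = 0 factors as (r - 5)(r + 1) = 0, so r = 5, -1.
Hence q_h = C1*exp(5*t) + C2*exp(-t).

q = C1*exp(5*t) + C2*exp(-t)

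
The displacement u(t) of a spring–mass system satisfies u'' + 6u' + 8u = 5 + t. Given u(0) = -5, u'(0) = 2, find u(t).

Characteristic equation r² + 6r + 8 = 0 factors as (r + 4)(r + 2) = 0, so r = -4, -2.
Hence u_h = C1*exp(-4*t) + C2*exp(-2*t).
For the particular solution try u_p = A0 + A1*t. Substituting and matching coefficients of each power of t gives A0 = 17/32, A1 = 1/8, so u_p = 17/32 + t/8.
General solution: u = 17/32 + t/8 + C1*exp(-4*t) + C2*exp(-2*t).
Apply the initial conditions: u(0) = 17/32 + C1 + C2 = -5 and u'(0) = 1/8 - 4*C1 - 2*C2 = 2. Solving gives C1 = 147/32, C2 = -81/8.

u = 17/32 - 81*exp(-2*t)/8 + t/8 + 147*exp(-4*t)/32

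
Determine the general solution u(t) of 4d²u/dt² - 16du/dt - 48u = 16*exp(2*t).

u = -exp(2*t)/4 + C1*exp(-2*t) + C2*exp(6*t)

Divide through by 4: u'' - 4u' - 12u = 4*exp(2*t).
Characteristic equation r² - 4r - 12 = 0 factors as (r + 2)(r - 6) = 0, so r = -2, 6.
Hence u_h = C1*exp(-2*t) + C2*exp(6*t).
Try u_p = A*exp(2*t). Substituting into the equation and dividing by exp(2*t) gives A = -1/4, so u_p = -exp(2*t)/4.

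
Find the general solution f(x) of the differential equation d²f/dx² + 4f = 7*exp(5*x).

f = 7*exp(5*x)/29 + C1*cos(2*x) + C2*sin(2*x)

Characteristic equation r² + 4 = 0 has discriminant (0)² - 4·(4) = -16 < 0, so r = ± 2i.
Hence f_h = C1*cos(2*x) + C2*sin(2*x).
Try f_p = A*exp(5*x). Substituting into the equation and dividing by exp(5*x) gives A = 7/29, so f_p = 7*exp(5*x)/29.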